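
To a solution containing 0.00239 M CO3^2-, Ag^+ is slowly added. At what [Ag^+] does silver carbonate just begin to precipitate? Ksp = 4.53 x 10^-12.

Ag2CO3(s) ⇌ 2 Ag^+(aq) + CO3^2-(aq)
Ksp = [Ag^+]^2[CO3^2-]
Precipitation begins when Q = Ksp. With [CO3^2-] = 0.00239 M:
4.53 x 10^-12 = (0.00239) × [Ag^+]^2
[Ag^+] = (4.53 x 10^-12 / 2.39 × 10^-3)^(1/2) = 4.35 × 10^-5 M

[Ag^+] ≈ 4.35e-5 M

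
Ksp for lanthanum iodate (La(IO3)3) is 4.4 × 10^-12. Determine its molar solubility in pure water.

s = 6.4e-4 M

La(IO3)3(s) ⇌ La^3+(aq) + 3 IO3^-(aq)
Ksp = [La^3+][IO3^-]^3
With molar solubility s: [La^3+] = s, [IO3^-] = 3s.
Substituting: Ksp = s(3s)^3 = 27s^4
Solving, s = (4.4 × 10^-12/27)^(1/4) = 6.4 x 10^-4 M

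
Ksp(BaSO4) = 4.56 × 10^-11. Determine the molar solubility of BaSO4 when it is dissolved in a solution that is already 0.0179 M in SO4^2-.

2.55e-9 M

BaSO4(s) <=> Ba^2+ + SO4^2-
Ksp = [Ba^2+][SO4^2-]
Let s be the molar solubility in this solution. [Ba^2+] = s, [SO4^2-] = 0.0179 + s ≈ 0.0179 (common-ion effect: SO4^2- is already 0.0179 M).
Ksp ≈ s × 0.0179
s = 2.55 × 10^-9 M
Check: s = 2.5 × 10^-9 ≪ 0.0179, so the approximation is valid.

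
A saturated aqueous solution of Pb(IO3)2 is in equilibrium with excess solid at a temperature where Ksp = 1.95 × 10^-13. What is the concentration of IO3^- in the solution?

Pb(IO3)2(s) ⇌ Pb^2+ + 2 IO3^-
Ksp = [Pb^2+][IO3^-]^2
With molar solubility s: [Pb^2+] = s, [IO3^-] = 2s.
Ksp = s(2s)^2 = 4s^3
Solving, s = (1.95 × 10^-13/4)^(1/3) = 3.653 × 10^-5 M
[IO3^-] = 2s = 7.31 x 10^-5 M

[IO3^-] ≈ 7.31 x 10^-5 M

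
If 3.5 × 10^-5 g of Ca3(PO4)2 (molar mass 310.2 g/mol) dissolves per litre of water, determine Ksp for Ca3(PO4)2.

Molar solubility s = (3.5 × 10^-5 g/L) / (310.2 g/mol) = 1.13 × 10^-7 M.
Ca3(PO4)2(s) <=> 3 Ca^2+(aq) + 2 PO4^3-(aq)
For each mole of Ca3(PO4)2 that dissolves: [Ca^2+] = 3s, [PO4^3-] = 2s.
Ksp = [Ca^2+]^3[PO4^3-]^2
So Ksp = (3s)^3 × (2s)^2 = 108s^5
Ksp = 108 × (1.13 × 10^-7)^5 = 2.0 × 10^-33

Ksp = 2.0 × 10^-33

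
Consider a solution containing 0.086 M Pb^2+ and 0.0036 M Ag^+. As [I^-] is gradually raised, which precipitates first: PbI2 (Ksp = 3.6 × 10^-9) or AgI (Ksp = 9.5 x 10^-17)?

AgI

Each salt begins to precipitate when Q = Ksp, i.e. when [I^-] reaches its threshold.
For PbI2: 3.6 × 10^-9 = 0.086 × [I^-]^2  ⇒  [I^-] = 2.0 x 10^-4 M.
For AgI: 9.5 x 10^-17 = 0.0036 × [I^-]  ⇒  [I^-] = 2.6 × 10^-14 M.
The salt with the lower threshold [I^-] precipitates first: AgI.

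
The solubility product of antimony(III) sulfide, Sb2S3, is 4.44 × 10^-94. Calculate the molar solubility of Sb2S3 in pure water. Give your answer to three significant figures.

Sb2S3(s) <=> 2 Sb^3+(aq) + 3 S^2-(aq)
Ksp = [Sb^3+]^2[S^2-]^3
Let s = molar solubility. Then [Sb^3+] = 2s and [S^2-] = 3s.
Substituting: Ksp = (2s)^2(3s)^3 = 108s^5
Solving, s = (4.44 × 10^-94/108)^(1/5) = 8.37 × 10^-20 M

8.37 × 10^-20 M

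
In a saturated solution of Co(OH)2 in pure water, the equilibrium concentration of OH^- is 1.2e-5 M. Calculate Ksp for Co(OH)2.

Co(OH)2(s) <=> Co^2+ + 2 OH^-
Stoichiometry gives [Co^2+] = (1/2)[OH^-] = 6.00 × 10^-6 M.
Ksp = [Co^2+][OH^-]^2
Ksp = 6.00 × 10^-6 × (1.2 × 10^-5)^2 = 8.6 x 10^-16

Ksp = 8.6 × 10^-16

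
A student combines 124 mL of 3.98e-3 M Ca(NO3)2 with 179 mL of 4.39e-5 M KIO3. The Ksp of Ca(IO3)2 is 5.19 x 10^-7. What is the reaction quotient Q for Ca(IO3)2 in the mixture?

Total volume = 124 + 179 = 303 mL.
[Ca^2+] = 3.98 × 10^-3 × (124/303) = 1.629 x 10^-3 M
[IO3^-] = 4.39 x 10^-5 × (179/303) = 2.593 x 10^-5 M
Ca(IO3)2(s) ⇌ Ca^2+(aq) + 2 IO3^-(aq), so Q = [Ca^2+][IO3^-]^2
Q = (1.629 × 10^-3)(2.593 × 10^-5)^2 = 1.10 × 10^-12
Q < Ksp, so no precipitate of Ca(IO3)2 forms.

Q ≈ 1.10 × 10^-12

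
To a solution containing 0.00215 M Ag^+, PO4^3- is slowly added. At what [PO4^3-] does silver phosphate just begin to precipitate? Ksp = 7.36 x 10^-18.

Ag3PO4(s) ⇌ 3 Ag^+(aq) + PO4^3-(aq)
Ksp = [Ag^+]^3[PO4^3-]
Precipitation begins when Q = Ksp. With [Ag^+] = 0.00215 M:
7.36 x 10^-18 = (0.00215)^3 × [PO4^3-]
[PO4^3-] = (7.36 x 10^-18 / 9.938 x 10^-9) = 7.41 × 10^-10 M

[PO4^3-] = 7.41 × 10^-10 M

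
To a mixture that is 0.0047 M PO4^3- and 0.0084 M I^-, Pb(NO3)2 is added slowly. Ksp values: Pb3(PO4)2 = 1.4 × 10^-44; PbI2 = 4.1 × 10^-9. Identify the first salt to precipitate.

Each salt begins to precipitate when Q = Ksp, i.e. when [Pb^2+] reaches its threshold.
For Pb3(PO4)2: 1.4 × 10^-44 = (0.0047)^2 × [Pb^2+]^3  ⇒  [Pb^2+] = 8.6 × 10^-14 M.
For PbI2: 4.1 × 10^-9 = (0.0084)^2 × [Pb^2+]  ⇒  [Pb^2+] = 5.8 × 10^-5 M.
The salt with the lower threshold [Pb^2+] precipitates first: Pb3(PO4)2.

Pb3(PO4)2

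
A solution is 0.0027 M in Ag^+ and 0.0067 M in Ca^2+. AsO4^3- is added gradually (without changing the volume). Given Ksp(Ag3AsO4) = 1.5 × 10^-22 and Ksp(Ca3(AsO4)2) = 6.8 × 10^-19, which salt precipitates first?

Precipitation of each salt starts when its ion product equals its Ksp.
For Ag3AsO4: 1.5 × 10^-22 = (0.0027)^3 × [AsO4^3-]  ⇒  [AsO4^3-] = 7.6 × 10^-15 M.
For Ca3(AsO4)2: 6.8 × 10^-19 = (0.0067)^3 × [AsO4^3-]^2  ⇒  [AsO4^3-] = 1.5 × 10^-6 M.
The salt with the lower threshold [AsO4^3-] precipitates first: Ag3AsO4.

Ag3AsO4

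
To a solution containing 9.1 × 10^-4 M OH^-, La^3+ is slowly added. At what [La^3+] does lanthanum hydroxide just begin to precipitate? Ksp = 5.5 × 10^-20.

[La^3+] ≈ 7.3e-11 M

La(OH)3(s) <=> La^3+(aq) + 3 OH^-(aq)
Ksp = [La^3+][OH^-]^3
Precipitation begins when Q = Ksp. With [OH^-] = 9.1 × 10^-4 M:
5.5 × 10^-20 = (9.1 × 10^-4)^3 × [La^3+]
[La^3+] = (5.5 × 10^-20 / 7.54 × 10^-10) = 7.3 × 10^-11 M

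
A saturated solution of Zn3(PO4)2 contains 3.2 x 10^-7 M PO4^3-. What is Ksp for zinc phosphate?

Zn3(PO4)2(s) ⇌ 3 Zn^2+ + 2 PO4^3-
Stoichiometry gives [Zn^2+] = (3/2)[PO4^3-] = 4.80 × 10^-7 M.
Ksp = [Zn^2+]^3[PO4^3-]^2
Ksp = (4.80 x 10^-7)^3 × (3.2 × 10^-7)^2 = 1.1 × 10^-32

Ksp = 1.1 × 10^-32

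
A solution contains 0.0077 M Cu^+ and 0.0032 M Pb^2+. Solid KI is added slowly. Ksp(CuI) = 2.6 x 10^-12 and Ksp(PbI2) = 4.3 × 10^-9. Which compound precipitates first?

Precipitation of each salt starts when its ion product equals its Ksp.
For CuI: 2.6 x 10^-12 = 0.0077 × [I^-]  ⇒  [I^-] = 3.4 × 10^-10 M.
For PbI2: 4.3 × 10^-9 = 0.0032 × [I^-]^2  ⇒  [I^-] = 1.2 × 10^-3 M.
The salt with the lower threshold [I^-] precipitates first: CuI.

CuI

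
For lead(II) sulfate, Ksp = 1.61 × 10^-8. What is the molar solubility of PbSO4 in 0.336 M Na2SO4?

PbSO4(s) <=> Pb^2+(aq) + SO4^2-(aq)
Ksp = [Pb^2+][SO4^2-]
Let s be the molar solubility in this solution. [Pb^2+] = s, [SO4^2-] = 0.336 + s ≈ 0.336 (Ksp is small, so little additional dissolves).
Ksp ≈ s × 0.336
s = 4.79 x 10^-8 M
Check: s = 4.8 × 10^-8 ≪ 0.336, so the approximation is valid.

4.79e-8 M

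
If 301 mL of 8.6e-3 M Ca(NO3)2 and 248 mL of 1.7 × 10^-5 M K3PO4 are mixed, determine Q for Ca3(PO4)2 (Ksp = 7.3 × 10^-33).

Q = 6.2 x 10^-18

Total volume = 301 + 248 = 549 mL.
[Ca^2+] = 8.6 × 10^-3 × (301/549) = 4.72 × 10^-3 M
[PO4^3-] = 1.7 x 10^-5 × (248/549) = 7.68 × 10^-6 M
Ca3(PO4)2(s) <=> 3 Ca^2+ + 2 PO4^3-, so Q = [Ca^2+]^3[PO4^3-]^2
Q = (4.72 × 10^-3)^3(7.68 × 10^-6)^2 = 6.2 × 10^-18
Q > Ksp, so Ca3(PO4)2 will precipitate.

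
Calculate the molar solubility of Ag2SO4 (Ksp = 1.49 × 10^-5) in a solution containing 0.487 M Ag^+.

s ≈ 6.28 x 10^-5 M

Ag2SO4(s) ⇌ 2 Ag^+(aq) + SO4^2-(aq)
Ksp = [Ag^+]^2[SO4^2-]
Let s = moles of Ag2SO4 that dissolve per litre. [Ag^+] = 0.487 + 2s ≈ 0.487, [SO4^2-] = s (Ksp is small, so little additional dissolves).
Ksp ≈ (0.487)^2 × s
s = 6.28 × 10^-5 M
Check: 2s = 1.3 x 10^-4 ≪ 0.487, so the approximation is valid.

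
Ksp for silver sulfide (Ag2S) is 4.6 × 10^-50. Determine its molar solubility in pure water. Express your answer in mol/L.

s = 2.3 × 10^-17 M

Ag2S(s) ⇌ 2 Ag^+ + S^2-
Ksp = [Ag^+]^2[S^2-]
Let s = molar solubility. Then [Ag^+] = 2s and [S^2-] = s.
Ksp = (2s)^2s = 4s^3
Solving, s = (4.6 × 10^-50/4)^(1/3) = 2.3 x 10^-17 M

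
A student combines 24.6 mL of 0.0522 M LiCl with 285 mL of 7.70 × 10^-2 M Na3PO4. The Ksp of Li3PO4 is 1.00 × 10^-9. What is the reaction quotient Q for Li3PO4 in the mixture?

Q ≈ 5.06 × 10^-9

Total volume = 24.6 + 285 = 309.6 mL.
[Li^+] = 5.22 × 10^-2 × (24.6/309.6) = 4.148 × 10^-3 M
[PO4^3-] = 7.70 x 10^-2 × (285/309.6) = 7.088 x 10^-2 M
Li3PO4(s) ⇌ 3 Li^+(aq) + PO4^3-(aq), so Q = [Li^+]^3[PO4^3-]
Q = (4.148 × 10^-3)^3(7.088 × 10^-2) = 5.06 x 10^-9
Q > Ksp, so Li3PO4 will precipitate.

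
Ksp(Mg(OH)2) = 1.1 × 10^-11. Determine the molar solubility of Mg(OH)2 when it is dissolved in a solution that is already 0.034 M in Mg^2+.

s = 9.0e-6 M

Mg(OH)2(s) ⇌ Mg^2+ + 2 OH^-
Ksp = [Mg^2+][OH^-]^2
If s mol/L dissolves here, [Mg^2+] = 0.034 + s ≈ 0.034, [OH^-] = 2s (since the Mg^2+ already present dominates).
Ksp ≈ 0.034 × (2s)^2
s = 9.0 × 10^-6 M
Check: s = 9.0 × 10^-6 ≪ 0.034, so the approximation is valid.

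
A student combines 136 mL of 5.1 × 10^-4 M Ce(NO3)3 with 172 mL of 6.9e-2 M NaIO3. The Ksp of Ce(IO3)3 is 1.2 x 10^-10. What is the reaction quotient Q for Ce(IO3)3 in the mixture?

Total volume = 136 + 172 = 308 mL.
[Ce^3+] = 5.1 × 10^-4 × (136/308) = 2.25 x 10^-4 M
[IO3^-] = 6.9 × 10^-2 × (172/308) = 3.85 x 10^-2 M
Ce(IO3)3(s) ⇌ Ce^3+ + 3 IO3^-, so Q = [Ce^3+][IO3^-]^3
Q = (2.25 × 10^-4)(3.85 x 10^-2)^3 = 1.3 x 10^-8
Q > Ksp, so Ce(IO3)3 will precipitate.

Q = 1.3 × 10^-8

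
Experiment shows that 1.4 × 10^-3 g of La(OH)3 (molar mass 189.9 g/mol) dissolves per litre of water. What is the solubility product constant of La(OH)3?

Molar solubility s = (1.4 x 10^-3 g/L) / (189.9 g/mol) = 7.37 × 10^-6 M.
La(OH)3(s) ⇌ La^3+ + 3 OH^-
For each mole of La(OH)3 that dissolves: [La^3+] = s, [OH^-] = 3s.
Ksp = [La^3+][OH^-]^3
Ksp = s(3s)^3 = 27s^4
Ksp = 27 × (7.37 x 10^-6)^4 = 8.0 x 10^-20

Ksp ≈ 8.0 × 10^-20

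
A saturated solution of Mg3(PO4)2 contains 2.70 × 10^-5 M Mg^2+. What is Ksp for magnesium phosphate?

Mg3(PO4)2(s) ⇌ 3 Mg^2+(aq) + 2 PO4^3-(aq)
Stoichiometry gives [PO4^3-] = (2/3)[Mg^2+] = 1.800 × 10^-5 M.
Ksp = [Mg^2+]^3[PO4^3-]^2
Ksp = (2.70 × 10^-5)^3 × (1.800 x 10^-5)^2 = 6.38 × 10^-24

6.38e-24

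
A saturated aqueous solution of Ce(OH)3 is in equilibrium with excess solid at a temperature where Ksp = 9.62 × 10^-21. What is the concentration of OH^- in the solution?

[OH^-] = 1.30 × 10^-5 M

Ce(OH)3(s) ⇌ Ce^3+ + 3 OH^-
Ksp = [Ce^3+][OH^-]^3
For each mole of Ce(OH)3 that dissolves: [Ce^3+] = s, [OH^-] = 3s.
Ksp = s(3s)^3 = 27s^4
Solving, s = (9.62 × 10^-21/27)^(1/4) = 4.345 × 10^-6 M
[OH^-] = 3s = 1.30 × 10^-5 M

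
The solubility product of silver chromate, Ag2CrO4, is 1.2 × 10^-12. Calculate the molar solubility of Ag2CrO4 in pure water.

s = 6.7 × 10^-5 M

Ag2CrO4(s) ⇌ 2 Ag^+ + CrO4^2-
Ksp = [Ag^+]^2[CrO4^2-]
Let s = molar solubility. Then [Ag^+] = 2s and [CrO4^2-] = s.
Ksp = (2s)^2s = 4s^3
s = (1.2 × 10^-12 / 4)^(1/3) = 6.7 × 10^-5 M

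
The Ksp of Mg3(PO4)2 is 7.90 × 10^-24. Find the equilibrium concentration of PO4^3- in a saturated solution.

[PO4^3-] = 1.88 x 10^-5 M

Mg3(PO4)2(s) <=> 3 Mg^2+(aq) + 2 PO4^3-(aq)
Ksp = [Mg^2+]^3[PO4^3-]^2
For each mole of Mg3(PO4)2 that dissolves: [Mg^2+] = 3s, [PO4^3-] = 2s.
Substituting: Ksp = (3s)^3(2s)^2 = 108s^5
s^5 = 7.90 × 10^-24 / 108, so s = 9.394 x 10^-6 M
[PO4^3-] = 2s = 1.88 × 10^-5 M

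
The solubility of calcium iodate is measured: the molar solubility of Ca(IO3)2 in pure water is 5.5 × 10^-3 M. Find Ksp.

Ca(IO3)2(s) ⇌ Ca^2+ + 2 IO3^-
Let s = molar solubility. Then [Ca^2+] = s and [IO3^-] = 2s.
Ksp = [Ca^2+][IO3^-]^2
So Ksp = s × (2s)^2 = 4s^3
With s = 5.5 x 10^-3: Ksp = 6.7 × 10^-7

Ksp = 6.7 x 10^-7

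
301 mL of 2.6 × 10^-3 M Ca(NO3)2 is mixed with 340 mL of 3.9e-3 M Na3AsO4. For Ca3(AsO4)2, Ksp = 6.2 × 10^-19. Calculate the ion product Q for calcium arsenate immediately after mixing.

Total volume = 301 + 340 = 641 mL.
[Ca^2+] = 2.6 × 10^-3 × (301/641) = 1.22 × 10^-3 M
[AsO4^3-] = 3.9 × 10^-3 × (340/641) = 2.07 × 10^-3 M
Ca3(AsO4)2(s) <=> 3 Ca^2+ + 2 AsO4^3-, so Q = [Ca^2+]^3[AsO4^3-]^2
Q = (1.22 × 10^-3)^3(2.07 × 10^-3)^2 = 7.8 x 10^-15
Q > Ksp, so Ca3(AsO4)2 will precipitate.

7.8e-15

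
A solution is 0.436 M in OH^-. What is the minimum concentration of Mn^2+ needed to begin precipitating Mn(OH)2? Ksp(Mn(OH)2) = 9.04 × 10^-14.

Mn(OH)2(s) ⇌ Mn^2+(aq) + 2 OH^-(aq)
Ksp = [Mn^2+][OH^-]^2
Precipitation begins when Q = Ksp. With [OH^-] = 0.436 M:
9.04 × 10^-14 = (0.436)^2 × [Mn^2+]
[Mn^2+] = (9.04 × 10^-14 / 1.901 x 10^-1) = 4.76 × 10^-13 M

[Mn^2+] ≈ 4.76 × 10^-13 M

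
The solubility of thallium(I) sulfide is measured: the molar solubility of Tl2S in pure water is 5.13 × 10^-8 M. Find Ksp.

Ksp = 5.40e-22

Tl2S(s) ⇌ 2 Tl^+(aq) + S^2-(aq)
If s mol/L of Tl2S dissolves, [Tl^+] = 2s and [S^2-] = s.
Ksp = [Tl^+]^2[S^2-]
Ksp = (2s)^2s = 4s^3
With s = 5.13 x 10^-8: Ksp = 5.40 × 10^-22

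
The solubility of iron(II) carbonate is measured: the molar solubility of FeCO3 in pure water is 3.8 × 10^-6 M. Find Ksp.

FeCO3(s) ⇌ Fe^2+(aq) + CO3^2-(aq)
Let s = molar solubility. Then [Fe^2+] = s and [CO3^2-] = s.
Ksp = [Fe^2+][CO3^2-]
Ksp = (s)(s) = s^2
With s = 3.8 x 10^-6: Ksp = 1.4 × 10^-11

1.4 × 10^-11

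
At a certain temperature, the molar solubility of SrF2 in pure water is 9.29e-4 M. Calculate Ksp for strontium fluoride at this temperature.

Ksp = 3.21 × 10^-9

SrF2(s) ⇌ Sr^2+ + 2 F^-
If s mol/L of SrF2 dissolves, [Sr^2+] = s and [F^-] = 2s.
Ksp = [Sr^2+][F^-]^2
Ksp = s(2s)^2 = 4s^3
Ksp = 4 × (9.29 x 10^-4)^3 = 3.21 x 10^-9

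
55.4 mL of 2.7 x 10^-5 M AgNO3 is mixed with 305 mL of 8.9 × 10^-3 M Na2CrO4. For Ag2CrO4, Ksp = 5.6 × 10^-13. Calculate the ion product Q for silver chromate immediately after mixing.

Q = 1.3 × 10^-13

Total volume = 55.4 + 305 = 360.4 mL.
[Ag^+] = 2.7 × 10^-5 × (55.4/360.4) = 4.15 × 10^-6 M
[CrO4^2-] = 8.9 × 10^-3 × (305/360.4) = 7.53 × 10^-3 M
Ag2CrO4(s) ⇌ 2 Ag^+(aq) + CrO4^2-(aq), so Q = [Ag^+]^2[CrO4^2-]
Q = (4.15 × 10^-6)^2(7.53 × 10^-3) = 1.3 × 10^-13
Q < Ksp, so no precipitate of Ag2CrO4 forms.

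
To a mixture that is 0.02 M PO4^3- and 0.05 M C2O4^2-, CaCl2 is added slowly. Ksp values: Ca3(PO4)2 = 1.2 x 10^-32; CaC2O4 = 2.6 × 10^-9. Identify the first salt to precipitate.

Ca3(PO4)2

Precipitation of each salt starts when its ion product equals its Ksp.
For Ca3(PO4)2: 1.2 x 10^-32 = (0.02)^2 × [Ca^2+]^3  ⇒  [Ca^2+] = 3.1 × 10^-10 M.
For CaC2O4: 2.6 × 10^-9 = 0.05 × [Ca^2+]  ⇒  [Ca^2+] = 5.2 × 10^-8 M.
The salt with the lower threshold [Ca^2+] precipitates first: Ca3(PO4)2.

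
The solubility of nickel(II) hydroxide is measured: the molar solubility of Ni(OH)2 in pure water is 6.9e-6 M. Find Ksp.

Ksp ≈ 1.3e-15

Ni(OH)2(s) <=> Ni^2+(aq) + 2 OH^-(aq)
For each mole of Ni(OH)2 that dissolves: [Ni^2+] = s, [OH^-] = 2s.
Ksp = [Ni^2+][OH^-]^2
Ksp = s(2s)^2 = 4s^3
With s = 6.9 x 10^-6: Ksp = 1.3 x 10^-15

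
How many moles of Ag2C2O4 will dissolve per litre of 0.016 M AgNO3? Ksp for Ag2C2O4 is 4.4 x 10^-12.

s = 1.7 x 10^-8 M

Ag2C2O4(s) <=> 2 Ag^+ + C2O4^2-
Ksp = [Ag^+]^2[C2O4^2-]
If s mol/L dissolves here, [Ag^+] = 0.016 + 2s ≈ 0.016, [C2O4^2-] = s (common-ion effect: Ag^+ is already 0.016 M).
Ksp ≈ (0.016)^2 × s
s = 1.7 x 10^-8 M
Check: 2s = 3.4 × 10^-8 ≪ 0.016, so the approximation is valid.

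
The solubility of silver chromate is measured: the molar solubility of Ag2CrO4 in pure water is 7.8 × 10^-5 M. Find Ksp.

Ag2CrO4(s) <=> 2 Ag^+(aq) + CrO4^2-(aq)
For each mole of Ag2CrO4 that dissolves: [Ag^+] = 2s, [CrO4^2-] = s.
Ksp = [Ag^+]^2[CrO4^2-]
So Ksp = (2s)^2 × s = 4s^3
Ksp = 4 × (7.8 x 10^-5)^3 = 1.9 × 10^-12

Ksp ≈ 1.9 x 10^-12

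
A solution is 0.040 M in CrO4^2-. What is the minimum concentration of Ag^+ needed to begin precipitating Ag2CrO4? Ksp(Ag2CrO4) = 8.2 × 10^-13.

Ag2CrO4(s) ⇌ 2 Ag^+(aq) + CrO4^2-(aq)
Ksp = [Ag^+]^2[CrO4^2-]
Precipitation begins when Q = Ksp. With [CrO4^2-] = 0.040 M:
8.2 × 10^-13 = (0.040) × [Ag^+]^2
[Ag^+] = (8.2 × 10^-13 / 4.0 × 10^-2)^(1/2) = 4.5 x 10^-6 M

4.5 × 10^-6 M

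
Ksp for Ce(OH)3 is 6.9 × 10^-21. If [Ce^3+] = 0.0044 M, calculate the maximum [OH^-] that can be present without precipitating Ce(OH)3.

[OH^-] ≈ 1.2 x 10^-6 M

Ce(OH)3(s) ⇌ Ce^3+ + 3 OH^-
Ksp = [Ce^3+][OH^-]^3
Precipitation begins when Q = Ksp. With [Ce^3+] = 0.0044 M:
6.9 × 10^-21 = (0.0044) × [OH^-]^3
[OH^-] = (6.9 × 10^-21 / 4.4 × 10^-3)^(1/3) = 1.2 × 10^-6 M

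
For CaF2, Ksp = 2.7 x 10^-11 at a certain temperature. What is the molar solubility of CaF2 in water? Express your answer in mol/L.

CaF2(s) ⇌ Ca^2+(aq) + 2 F^-(aq)
Ksp = [Ca^2+][F^-]^2
With molar solubility s: [Ca^2+] = s, [F^-] = 2s.
Substituting: Ksp = s(2s)^2 = 4s^3
s^3 = 2.7 x 10^-11 / 4, so s = 1.9 x 10^-4 M

s = 1.9e-4 M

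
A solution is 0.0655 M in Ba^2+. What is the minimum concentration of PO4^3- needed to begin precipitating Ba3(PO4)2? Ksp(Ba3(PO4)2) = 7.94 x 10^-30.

Ba3(PO4)2(s) <=> 3 Ba^2+ + 2 PO4^3-
Ksp = [Ba^2+]^3[PO4^3-]^2
Precipitation begins when Q = Ksp. With [Ba^2+] = 0.0655 M:
7.94 x 10^-30 = (0.0655)^3 × [PO4^3-]^2
[PO4^3-] = (7.94 x 10^-30 / 2.810 × 10^-4)^(1/2) = 1.68 × 10^-13 M

[PO4^3-] ≈ 1.68e-13 M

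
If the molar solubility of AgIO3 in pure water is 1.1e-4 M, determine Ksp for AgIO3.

AgIO3(s) <=> Ag^+ + IO3^-
For each mole of AgIO3 that dissolves: [Ag^+] = s, [IO3^-] = s.
Ksp = [Ag^+][IO3^-]
Ksp = s^2
Ksp = (1.1 × 10^-4)^2 = 1.2 x 10^-8

1.2 × 10^-8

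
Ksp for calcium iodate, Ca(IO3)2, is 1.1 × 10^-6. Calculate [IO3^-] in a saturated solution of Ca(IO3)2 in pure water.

1.3 × 10^-2 M

Ca(IO3)2(s) ⇌ Ca^2+ + 2 IO3^-
Ksp = [Ca^2+][IO3^-]^2
Let s = molar solubility. Then [Ca^2+] = s and [IO3^-] = 2s.
Ksp = s(2s)^2 = 4s^3
Solving, s = (1.1 × 10^-6/4)^(1/3) = 6.50 x 10^-3 M
[IO3^-] = 2s = 1.3 × 10^-2 M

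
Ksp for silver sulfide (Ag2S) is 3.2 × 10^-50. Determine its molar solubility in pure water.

s = 2.0 × 10^-17 M

Ag2S(s) ⇌ 2 Ag^+ + S^2-
Ksp = [Ag^+]^2[S^2-]
For each mole of Ag2S that dissolves: [Ag^+] = 2s, [S^2-] = s.
So Ksp = (2s)^2 × s = 4s^3
s^3 = 3.2 × 10^-50 / 4, so s = 2.0 × 10^-17 M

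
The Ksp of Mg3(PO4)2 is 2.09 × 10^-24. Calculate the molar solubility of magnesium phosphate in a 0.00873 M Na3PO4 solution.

1.01e-7 M

Mg3(PO4)2(s) ⇌ 3 Mg^2+ + 2 PO4^3-
Ksp = [Mg^2+]^3[PO4^3-]^2
Let s = moles of Mg3(PO4)2 that dissolve per litre. [Mg^2+] = 3s, [PO4^3-] = 0.00873 + 2s ≈ 0.00873 (common-ion effect: PO4^3- is already 0.00873 M).
Ksp ≈ (3s)^3 × (0.00873)^2
s = 1.01 × 10^-7 M
Check: 2s = 2.0 × 10^-7 ≪ 0.00873, so the approximation is valid.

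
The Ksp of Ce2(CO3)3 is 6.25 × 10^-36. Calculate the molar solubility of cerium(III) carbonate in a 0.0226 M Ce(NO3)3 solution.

s = 7.68 x 10^-12 M

Ce2(CO3)3(s) ⇌ 2 Ce^3+(aq) + 3 CO3^2-(aq)
Ksp = [Ce^3+]^2[CO3^2-]^3
Let s be the molar solubility in this solution. [Ce^3+] = 0.0226 + 2s ≈ 0.0226, [CO3^2-] = 3s (Ksp is small, so little additional dissolves).
Ksp ≈ (0.0226)^2 × (3s)^3
s = 7.68 × 10^-12 M
Check: 2s = 1.5 × 10^-11 ≪ 0.0226, so the approximation is valid.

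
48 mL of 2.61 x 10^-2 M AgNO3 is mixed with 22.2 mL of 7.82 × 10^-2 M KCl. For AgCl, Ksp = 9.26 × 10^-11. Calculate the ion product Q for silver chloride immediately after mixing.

Total volume = 48 + 22.2 = 70.2 mL.
[Ag^+] = 2.61 x 10^-2 × (48/70.2) = 1.785 × 10^-2 M
[Cl^-] = 7.82 x 10^-2 × (22.2/70.2) = 2.473 × 10^-2 M
AgCl(s) ⇌ Ag^+ + Cl^-, so Q = [Ag^+][Cl^-]
Q = (1.785 x 10^-2)(2.473 × 10^-2) = 4.41 × 10^-4
Q > Ksp, so AgCl will precipitate.

Q ≈ 4.41e-4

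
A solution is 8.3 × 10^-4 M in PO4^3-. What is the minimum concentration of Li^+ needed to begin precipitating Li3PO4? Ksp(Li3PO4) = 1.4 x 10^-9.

0.012 M

Li3PO4(s) <=> 3 Li^+ + PO4^3-
Ksp = [Li^+]^3[PO4^3-]
Precipitation begins when Q = Ksp. With [PO4^3-] = 8.3 × 10^-4 M:
1.4 x 10^-9 = (8.3 × 10^-4) × [Li^+]^3
[Li^+] = (1.4 x 10^-9 / 8.3 × 10^-4)^(1/3) = 1.2 × 10^-2 M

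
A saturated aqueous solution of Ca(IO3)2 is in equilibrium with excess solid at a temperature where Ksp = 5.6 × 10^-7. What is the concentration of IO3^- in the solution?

[IO3^-] ≈ 0.010 M

Ca(IO3)2(s) ⇌ Ca^2+ + 2 IO3^-
Ksp = [Ca^2+][IO3^-]^2
If s mol/L of Ca(IO3)2 dissolves, [Ca^2+] = s and [IO3^-] = 2s.
Ksp = s(2s)^2 = 4s^3
s^3 = 5.6 × 10^-7 / 4, so s = 5.19 x 10^-3 M
[IO3^-] = 2s = 1.0 × 10^-2 M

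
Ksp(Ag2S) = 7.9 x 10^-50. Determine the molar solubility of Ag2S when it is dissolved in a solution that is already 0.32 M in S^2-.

2.5 × 10^-25 M

Ag2S(s) ⇌ 2 Ag^+ + S^2-
Ksp = [Ag^+]^2[S^2-]
Let s = moles of Ag2S that dissolve per litre. [Ag^+] = 2s, [S^2-] = 0.32 + s ≈ 0.32 (since the S^2- already present dominates).
Ksp ≈ (2s)^2 × 0.32
s = 2.5 x 10^-25 M
Check: s = 2.5 × 10^-25 ≪ 0.32, so the approximation is valid.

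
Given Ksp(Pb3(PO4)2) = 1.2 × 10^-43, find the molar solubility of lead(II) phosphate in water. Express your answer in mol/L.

Pb3(PO4)2(s) <=> 3 Pb^2+(aq) + 2 PO4^3-(aq)
Ksp = [Pb^2+]^3[PO4^3-]^2
If s mol/L of Pb3(PO4)2 dissolves, [Pb^2+] = 3s and [PO4^3-] = 2s.
Ksp = (3s)^3(2s)^2 = 108s^5
s^5 = 1.2 × 10^-43 / 108, so s = 1.0 × 10^-9 M

s ≈ 1.0 x 10^-9 M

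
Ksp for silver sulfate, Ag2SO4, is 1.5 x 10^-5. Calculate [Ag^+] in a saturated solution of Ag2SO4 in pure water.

[Ag^+] = 0.031 M

Ag2SO4(s) ⇌ 2 Ag^+ + SO4^2-
Ksp = [Ag^+]^2[SO4^2-]
If s mol/L of Ag2SO4 dissolves, [Ag^+] = 2s and [SO4^2-] = s.
Ksp = (2s)^2s = 4s^3
Solving, s = (1.5 x 10^-5/4)^(1/3) = 1.55 x 10^-2 M
[Ag^+] = 2s = 3.1 x 10^-2 M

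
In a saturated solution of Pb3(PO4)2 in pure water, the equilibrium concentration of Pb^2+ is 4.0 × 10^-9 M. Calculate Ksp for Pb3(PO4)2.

Ksp = 4.6e-43

Pb3(PO4)2(s) ⇌ 3 Pb^2+ + 2 PO4^3-
Stoichiometry gives [PO4^3-] = (2/3)[Pb^2+] = 2.67 x 10^-9 M.
Ksp = [Pb^2+]^3[PO4^3-]^2
Ksp = (4.0 × 10^-9)^3 × (2.67 x 10^-9)^2 = 4.6 × 10^-43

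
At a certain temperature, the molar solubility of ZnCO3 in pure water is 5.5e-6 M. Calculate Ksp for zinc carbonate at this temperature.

3.0 × 10^-11

ZnCO3(s) ⇌ Zn^2+(aq) + CO3^2-(aq)
Let s = molar solubility. Then [Zn^2+] = s and [CO3^2-] = s.
Ksp = [Zn^2+][CO3^2-]
Ksp = (s)(s) = s^2
Ksp = (5.5 × 10^-6)^2 = 3.0 × 10^-11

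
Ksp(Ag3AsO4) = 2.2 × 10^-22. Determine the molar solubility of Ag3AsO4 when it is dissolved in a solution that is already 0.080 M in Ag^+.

s = 4.3 × 10^-19 M

Ag3AsO4(s) ⇌ 3 Ag^+ + AsO4^3-
Ksp = [Ag^+]^3[AsO4^3-]
Let s = moles of Ag3AsO4 that dissolve per litre. [Ag^+] = 0.080 + 3s ≈ 0.080, [AsO4^3-] = s (common-ion effect: Ag^+ is already 0.080 M).
Ksp ≈ (0.080)^3 × s
s = 4.3 × 10^-19 M
Check: 3s = 1.3 x 10^-18 ≪ 0.080, so the approximation is valid.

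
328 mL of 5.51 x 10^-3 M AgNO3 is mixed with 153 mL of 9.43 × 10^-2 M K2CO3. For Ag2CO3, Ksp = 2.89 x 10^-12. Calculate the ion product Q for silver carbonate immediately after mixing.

Q = 4.23 x 10^-7

Total volume = 328 + 153 = 481 mL.
[Ag^+] = 5.51 x 10^-3 × (328/481) = 3.757 × 10^-3 M
[CO3^2-] = 9.43 × 10^-2 × (153/481) = 3.000 x 10^-2 M
Ag2CO3(s) <=> 2 Ag^+ + CO3^2-, so Q = [Ag^+]^2[CO3^2-]
Q = (3.757 × 10^-3)^2(3.000 x 10^-2) = 4.23 × 10^-7
Q > Ksp, so Ag2CO3 will precipitate.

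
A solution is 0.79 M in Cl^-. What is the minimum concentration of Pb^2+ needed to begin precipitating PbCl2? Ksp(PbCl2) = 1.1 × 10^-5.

[Pb^2+] = 1.8e-5 M

PbCl2(s) <=> Pb^2+ + 2 Cl^-
Ksp = [Pb^2+][Cl^-]^2
Precipitation begins when Q = Ksp. With [Cl^-] = 0.79 M:
1.1 × 10^-5 = (0.79)^2 × [Pb^2+]
[Pb^2+] = (1.1 × 10^-5 / 6.24 × 10^-1) = 1.8 × 10^-5 M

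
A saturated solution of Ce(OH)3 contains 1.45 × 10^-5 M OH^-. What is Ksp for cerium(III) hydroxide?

Ksp ≈ 1.47 × 10^-20

Ce(OH)3(s) ⇌ Ce^3+ + 3 OH^-
Stoichiometry gives [Ce^3+] = (1/3)[OH^-] = 4.833 × 10^-6 M.
Ksp = [Ce^3+][OH^-]^3
Ksp = 4.833 x 10^-6 × (1.45 × 10^-5)^3 = 1.47 × 10^-20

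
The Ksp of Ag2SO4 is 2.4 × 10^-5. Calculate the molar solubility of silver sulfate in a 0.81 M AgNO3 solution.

Ag2SO4(s) ⇌ 2 Ag^+(aq) + SO4^2-(aq)
Ksp = [Ag^+]^2[SO4^2-]
Let s = moles of Ag2SO4 that dissolve per litre. [Ag^+] = 0.81 + 2s ≈ 0.81, [SO4^2-] = s (since Ag^+ from AgNO3 dominates).
Ksp ≈ (0.81)^2 × s
s = 3.7 × 10^-5 M
Check: 2s = 7.3 × 10^-5 ≪ 0.81, so the approximation is valid.

s ≈ 3.7e-5 M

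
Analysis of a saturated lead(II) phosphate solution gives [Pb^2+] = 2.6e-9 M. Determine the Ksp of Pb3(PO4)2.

Pb3(PO4)2(s) ⇌ 3 Pb^2+ + 2 PO4^3-
Stoichiometry gives [PO4^3-] = (2/3)[Pb^2+] = 1.73 x 10^-9 M.
Ksp = [Pb^2+]^3[PO4^3-]^2
Ksp = (2.6 x 10^-9)^3 × (1.73 × 10^-9)^2 = 5.3 × 10^-44

Ksp ≈ 5.3 × 10^-44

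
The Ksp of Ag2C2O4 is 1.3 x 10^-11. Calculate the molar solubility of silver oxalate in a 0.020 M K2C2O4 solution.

Ag2C2O4(s) ⇌ 2 Ag^+(aq) + C2O4^2-(aq)
Ksp = [Ag^+]^2[C2O4^2-]
If s mol/L dissolves here, [Ag^+] = 2s, [C2O4^2-] = 0.020 + s ≈ 0.020 (common-ion effect: C2O4^2- is already 0.020 M).
Ksp ≈ (2s)^2 × 0.020
s = 1.3 × 10^-5 M
Check: s = 1.3 x 10^-5 ≪ 0.020, so the approximation is valid.

1.3 × 10^-5 M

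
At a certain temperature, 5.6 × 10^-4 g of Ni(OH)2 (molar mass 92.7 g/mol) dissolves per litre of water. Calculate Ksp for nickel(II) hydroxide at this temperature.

Ksp ≈ 8.8e-16

Molar solubility s = (5.6 × 10^-4 g/L) / (92.7 g/mol) = 6.04 × 10^-6 M.
Ni(OH)2(s) <=> Ni^2+(aq) + 2 OH^-(aq)
For each mole of Ni(OH)2 that dissolves: [Ni^2+] = s, [OH^-] = 2s.
Ksp = [Ni^2+][OH^-]^2
Substituting: Ksp = s(2s)^2 = 4s^3
Ksp = 4 × (6.04 x 10^-6)^3 = 8.8 × 10^-16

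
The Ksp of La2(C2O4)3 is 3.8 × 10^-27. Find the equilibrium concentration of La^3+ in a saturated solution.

[La^3+] ≈ 4.1 × 10^-6 M

La2(C2O4)3(s) ⇌ 2 La^3+(aq) + 3 C2O4^2-(aq)
Ksp = [La^3+]^2[C2O4^2-]^3
If s mol/L of La2(C2O4)3 dissolves, [La^3+] = 2s and [C2O4^2-] = 3s.
Substituting: Ksp = (2s)^2(3s)^3 = 108s^5
s^5 = 3.8 × 10^-27 / 108, so s = 2.04 × 10^-6 M
[La^3+] = 2s = 4.1 × 10^-6 M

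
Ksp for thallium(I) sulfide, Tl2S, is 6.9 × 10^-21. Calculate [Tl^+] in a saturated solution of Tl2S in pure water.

Tl2S(s) ⇌ 2 Tl^+ + S^2-
Ksp = [Tl^+]^2[S^2-]
If s mol/L of Tl2S dissolves, [Tl^+] = 2s and [S^2-] = s.
Substituting: Ksp = (2s)^2s = 4s^3
s^3 = 6.9 × 10^-21 / 4, so s = 1.20 × 10^-7 M
[Tl^+] = 2s = 2.4 × 10^-7 M

2.4e-7 M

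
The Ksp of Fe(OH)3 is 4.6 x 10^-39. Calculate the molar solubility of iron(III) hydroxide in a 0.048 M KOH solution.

s ≈ 4.2e-35 M

Fe(OH)3(s) ⇌ Fe^3+(aq) + 3 OH^-(aq)
Ksp = [Fe^3+][OH^-]^3
Let s be the molar solubility in this solution. [Fe^3+] = s, [OH^-] = 0.048 + 3s ≈ 0.048 (since OH^- from KOH dominates).
Ksp ≈ s × (0.048)^3
s = 4.2 × 10^-35 M
Check: 3s = 1.2 × 10^-34 ≪ 0.048, so the approximation is valid.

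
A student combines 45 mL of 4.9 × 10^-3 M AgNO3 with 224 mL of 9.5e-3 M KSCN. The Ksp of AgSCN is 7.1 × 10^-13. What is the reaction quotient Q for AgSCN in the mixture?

Q ≈ 6.5 x 10^-6

Total volume = 45 + 224 = 269 mL.
[Ag^+] = 4.9 x 10^-3 × (45/269) = 8.20 × 10^-4 M
[SCN^-] = 9.5 × 10^-3 × (224/269) = 7.91 × 10^-3 M
AgSCN(s) <=> Ag^+ + SCN^-, so Q = [Ag^+][SCN^-]
Q = (8.20 × 10^-4)(7.91 × 10^-3) = 6.5 × 10^-6
Q > Ksp, so AgSCN will precipitate.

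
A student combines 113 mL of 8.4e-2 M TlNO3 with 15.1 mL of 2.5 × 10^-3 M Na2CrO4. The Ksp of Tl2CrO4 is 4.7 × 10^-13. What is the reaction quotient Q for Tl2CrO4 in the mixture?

Q ≈ 1.6 x 10^-6

Total volume = 113 + 15.1 = 128.1 mL.
[Tl^+] = 8.4 x 10^-2 × (113/128.1) = 7.41 x 10^-2 M
[CrO4^2-] = 2.5 × 10^-3 × (15.1/128.1) = 2.95 × 10^-4 M
Tl2CrO4(s) ⇌ 2 Tl^+(aq) + CrO4^2-(aq), so Q = [Tl^+]^2[CrO4^2-]
Q = (7.41 x 10^-2)^2(2.95 x 10^-4) = 1.6 × 10^-6
Q > Ksp, so Tl2CrO4 will precipitate.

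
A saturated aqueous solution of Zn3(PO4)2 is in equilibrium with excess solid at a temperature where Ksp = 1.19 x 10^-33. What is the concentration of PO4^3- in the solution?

Zn3(PO4)2(s) ⇌ 3 Zn^2+(aq) + 2 PO4^3-(aq)
Ksp = [Zn^2+]^3[PO4^3-]^2
For each mole of Zn3(PO4)2 that dissolves: [Zn^2+] = 3s, [PO4^3-] = 2s.
Substituting: Ksp = (3s)^3(2s)^2 = 108s^5
s^5 = 1.19 x 10^-33 / 108, so s = 1.020 × 10^-7 M
[PO4^3-] = 2s = 2.04 × 10^-7 M

[PO4^3-] ≈ 2.04 × 10^-7 M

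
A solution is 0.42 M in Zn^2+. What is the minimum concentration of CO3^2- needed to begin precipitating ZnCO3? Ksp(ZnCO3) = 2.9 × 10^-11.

[CO3^2-] ≈ 6.9 × 10^-11 M

ZnCO3(s) ⇌ Zn^2+ + CO3^2-
Ksp = [Zn^2+][CO3^2-]
Precipitation begins when Q = Ksp. With [Zn^2+] = 0.42 M:
2.9 × 10^-11 = (0.42) × [CO3^2-]
[CO3^2-] = (2.9 × 10^-11 / 4.2 × 10^-1) = 6.9 x 10^-11 M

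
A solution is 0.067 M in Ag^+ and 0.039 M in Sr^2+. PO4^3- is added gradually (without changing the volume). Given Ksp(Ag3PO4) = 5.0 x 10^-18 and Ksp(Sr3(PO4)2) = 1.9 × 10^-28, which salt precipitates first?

Each salt begins to precipitate when Q = Ksp, i.e. when [PO4^3-] reaches its threshold.
For Ag3PO4: 5.0 x 10^-18 = (0.067)^3 × [PO4^3-]  ⇒  [PO4^3-] = 1.7 × 10^-14 M.
For Sr3(PO4)2: 1.9 × 10^-28 = (0.039)^3 × [PO4^3-]^2  ⇒  [PO4^3-] = 1.8 × 10^-12 M.
The salt with the lower threshold [PO4^3-] precipitates first: Ag3PO4.

Ag3PO4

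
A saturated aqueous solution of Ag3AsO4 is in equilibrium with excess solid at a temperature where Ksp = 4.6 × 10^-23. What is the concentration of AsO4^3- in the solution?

Ag3AsO4(s) <=> 3 Ag^+(aq) + AsO4^3-(aq)
Ksp = [Ag^+]^3[AsO4^3-]
Let s = molar solubility. Then [Ag^+] = 3s and [AsO4^3-] = s.
Ksp = (3s)^3s = 27s^4
s^4 = 4.6 × 10^-23 / 27, so s = 1.14 × 10^-6 M
[AsO4^3-] = s = 1.1 x 10^-6 M

[AsO4^3-] = 1.1 × 10^-6 M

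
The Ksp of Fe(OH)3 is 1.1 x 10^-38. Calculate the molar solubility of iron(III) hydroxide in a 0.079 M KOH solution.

Fe(OH)3(s) ⇌ Fe^3+ + 3 OH^-
Ksp = [Fe^3+][OH^-]^3
Let s = moles of Fe(OH)3 that dissolve per litre. [Fe^3+] = s, [OH^-] = 0.079 + 3s ≈ 0.079 (Ksp is small, so little additional dissolves).
Ksp ≈ s × (0.079)^3
s = 2.2 x 10^-35 M
Check: 3s = 6.7 × 10^-35 ≪ 0.079, so the approximation is valid.

s ≈ 2.2 x 10^-35 M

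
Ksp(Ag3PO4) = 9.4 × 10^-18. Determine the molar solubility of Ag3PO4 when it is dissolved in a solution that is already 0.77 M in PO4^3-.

Ag3PO4(s) ⇌ 3 Ag^+(aq) + PO4^3-(aq)
Ksp = [Ag^+]^3[PO4^3-]
Let s = moles of Ag3PO4 that dissolve per litre. [Ag^+] = 3s, [PO4^3-] = 0.77 + s ≈ 0.77 (since the PO4^3- already present dominates).
Ksp ≈ (3s)^3 × 0.77
s = 7.7 x 10^-7 M
Check: s = 7.7 x 10^-7 ≪ 0.77, so the approximation is valid.

s ≈ 7.7 x 10^-7 M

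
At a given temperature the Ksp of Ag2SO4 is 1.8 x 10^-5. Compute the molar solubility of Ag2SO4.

s ≈ 0.017 M

Ag2SO4(s) <=> 2 Ag^+(aq) + SO4^2-(aq)
Ksp = [Ag^+]^2[SO4^2-]
Let s = molar solubility. Then [Ag^+] = 2s and [SO4^2-] = s.
Substituting: Ksp = (2s)^2s = 4s^3
Solving, s = (1.8 x 10^-5/4)^(1/3) = 1.7 x 10^-2 M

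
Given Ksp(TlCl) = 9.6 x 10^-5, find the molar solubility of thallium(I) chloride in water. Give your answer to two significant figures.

TlCl(s) <=> Tl^+ + Cl^-
Ksp = [Tl^+][Cl^-]
Let s = molar solubility. Then [Tl^+] = s and [Cl^-] = s.
Ksp = s × s = s^2
s = √(9.6 x 10^-5) = 9.8 × 10^-3 M

9.8e-3 M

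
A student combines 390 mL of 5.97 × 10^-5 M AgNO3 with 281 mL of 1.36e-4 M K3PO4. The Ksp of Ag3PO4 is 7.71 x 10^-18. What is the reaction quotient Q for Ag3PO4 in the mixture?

Total volume = 390 + 281 = 671 mL.
[Ag^+] = 5.97 × 10^-5 × (390/671) = 3.470 × 10^-5 M
[PO4^3-] = 1.36 × 10^-4 × (281/671) = 5.695 × 10^-5 M
Ag3PO4(s) <=> 3 Ag^+(aq) + PO4^3-(aq), so Q = [Ag^+]^3[PO4^3-]
Q = (3.470 × 10^-5)^3(5.695 × 10^-5) = 2.38 × 10^-18
Q < Ksp, so no precipitate of Ag3PO4 forms.

Q = 2.38e-18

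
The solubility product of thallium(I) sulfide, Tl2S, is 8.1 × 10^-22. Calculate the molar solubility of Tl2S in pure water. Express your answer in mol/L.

5.9e-8 M

Tl2S(s) ⇌ 2 Tl^+(aq) + S^2-(aq)
Ksp = [Tl^+]^2[S^2-]
Let s = molar solubility. Then [Tl^+] = 2s and [S^2-] = s.
So Ksp = (2s)^2 × s = 4s^3
s^3 = 8.1 × 10^-22 / 4, so s = 5.9 x 10^-8 M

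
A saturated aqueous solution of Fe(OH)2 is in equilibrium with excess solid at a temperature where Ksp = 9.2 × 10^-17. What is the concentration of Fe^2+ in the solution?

Fe(OH)2(s) ⇌ Fe^2+(aq) + 2 OH^-(aq)
Ksp = [Fe^2+][OH^-]^2
Let s = molar solubility. Then [Fe^2+] = s and [OH^-] = 2s.
Ksp = s(2s)^2 = 4s^3
Solving, s = (9.2 × 10^-17/4)^(1/3) = 2.84 × 10^-6 M
[Fe^2+] = s = 2.8 x 10^-6 M

[Fe^2+] = 2.8 x 10^-6 M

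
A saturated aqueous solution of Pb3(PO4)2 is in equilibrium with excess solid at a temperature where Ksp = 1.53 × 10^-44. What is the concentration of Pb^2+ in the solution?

Pb3(PO4)2(s) ⇌ 3 Pb^2+ + 2 PO4^3-
Ksp = [Pb^2+]^3[PO4^3-]^2
If s mol/L of Pb3(PO4)2 dissolves, [Pb^2+] = 3s and [PO4^3-] = 2s.
Ksp = (3s)^3(2s)^2 = 108s^5
Solving, s = (1.53 × 10^-44/108)^(1/5) = 6.765 × 10^-10 M
[Pb^2+] = 3s = 2.03 × 10^-9 M

[Pb^2+] ≈ 2.03e-9 M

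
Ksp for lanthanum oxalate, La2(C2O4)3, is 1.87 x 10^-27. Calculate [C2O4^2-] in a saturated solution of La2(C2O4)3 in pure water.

[C2O4^2-] = 5.31 × 10^-6 M

La2(C2O4)3(s) ⇌ 2 La^3+(aq) + 3 C2O4^2-(aq)
Ksp = [La^3+]^2[C2O4^2-]^3
Let s = molar solubility. Then [La^3+] = 2s and [C2O4^2-] = 3s.
So Ksp = (2s)^2 × (3s)^3 = 108s^5
s^5 = 1.87 x 10^-27 / 108, so s = 1.769 x 10^-6 M
[C2O4^2-] = 3s = 5.31 × 10^-6 M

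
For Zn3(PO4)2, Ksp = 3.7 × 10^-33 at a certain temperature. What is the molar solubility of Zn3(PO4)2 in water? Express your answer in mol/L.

Zn3(PO4)2(s) <=> 3 Zn^2+ + 2 PO4^3-
Ksp = [Zn^2+]^3[PO4^3-]^2
If s mol/L of Zn3(PO4)2 dissolves, [Zn^2+] = 3s and [PO4^3-] = 2s.
Ksp = (3s)^3(2s)^2 = 108s^5
s^5 = 3.7 × 10^-33 / 108, so s = 1.3 × 10^-7 M

1.3 x 10^-7 M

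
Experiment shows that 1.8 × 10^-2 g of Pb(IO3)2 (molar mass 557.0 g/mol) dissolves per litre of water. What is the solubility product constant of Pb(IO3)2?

Molar solubility s = (1.8 × 10^-2 g/L) / (557.0 g/mol) = 3.23 × 10^-5 M.
Pb(IO3)2(s) ⇌ Pb^2+(aq) + 2 IO3^-(aq)
For each mole of Pb(IO3)2 that dissolves: [Pb^2+] = s, [IO3^-] = 2s.
Ksp = [Pb^2+][IO3^-]^2
Ksp = s(2s)^2 = 4s^3
Ksp = 4 × (3.23 x 10^-5)^3 = 1.3 × 10^-13

1.3e-13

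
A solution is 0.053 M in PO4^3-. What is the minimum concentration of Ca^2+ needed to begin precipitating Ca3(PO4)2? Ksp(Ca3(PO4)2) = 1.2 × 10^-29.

Ca3(PO4)2(s) ⇌ 3 Ca^2+ + 2 PO4^3-
Ksp = [Ca^2+]^3[PO4^3-]^2
Precipitation begins when Q = Ksp. With [PO4^3-] = 0.053 M:
1.2 × 10^-29 = (0.053)^2 × [Ca^2+]^3
[Ca^2+] = (1.2 × 10^-29 / 2.81 × 10^-3)^(1/3) = 1.6 x 10^-9 M

[Ca^2+] ≈ 1.6 x 10^-9 M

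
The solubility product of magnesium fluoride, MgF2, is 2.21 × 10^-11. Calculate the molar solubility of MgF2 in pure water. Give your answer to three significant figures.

s = 1.77 × 10^-4 M

MgF2(s) <=> Mg^2+ + 2 F^-
Ksp = [Mg^2+][F^-]^2
For each mole of MgF2 that dissolves: [Mg^2+] = s, [F^-] = 2s.
Ksp = s(2s)^2 = 4s^3
Solving, s = (2.21 × 10^-11/4)^(1/3) = 1.77 × 10^-4 M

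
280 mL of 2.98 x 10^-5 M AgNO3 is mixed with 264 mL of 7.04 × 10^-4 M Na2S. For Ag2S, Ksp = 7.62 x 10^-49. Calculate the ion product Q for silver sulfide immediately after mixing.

Q = 8.04e-14

Total volume = 280 + 264 = 544 mL.
[Ag^+] = 2.98 x 10^-5 × (280/544) = 1.534 x 10^-5 M
[S^2-] = 7.04 × 10^-4 × (264/544) = 3.416 x 10^-4 M
Ag2S(s) ⇌ 2 Ag^+(aq) + S^2-(aq), so Q = [Ag^+]^2[S^2-]
Q = (1.534 × 10^-5)^2(3.416 x 10^-4) = 8.04 x 10^-14
Q > Ksp, so Ag2S will precipitate.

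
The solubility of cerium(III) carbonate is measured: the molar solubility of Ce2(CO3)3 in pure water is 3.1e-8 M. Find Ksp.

Ksp = 3.1e-36

Ce2(CO3)3(s) ⇌ 2 Ce^3+(aq) + 3 CO3^2-(aq)
Let s = molar solubility. Then [Ce^3+] = 2s and [CO3^2-] = 3s.
Ksp = [Ce^3+]^2[CO3^2-]^3
Ksp = (2s)^2(3s)^3 = 108s^5
With s = 3.1 x 10^-8: Ksp = 3.1 × 10^-36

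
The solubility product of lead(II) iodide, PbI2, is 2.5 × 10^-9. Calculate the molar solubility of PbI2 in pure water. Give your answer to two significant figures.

s = 8.5 × 10^-4 M

PbI2(s) ⇌ Pb^2+ + 2 I^-
Ksp = [Pb^2+][I^-]^2
Let s = molar solubility. Then [Pb^2+] = s and [I^-] = 2s.
Substituting: Ksp = s(2s)^2 = 4s^3
Solving, s = (2.5 × 10^-9/4)^(1/3) = 8.5 × 10^-4 M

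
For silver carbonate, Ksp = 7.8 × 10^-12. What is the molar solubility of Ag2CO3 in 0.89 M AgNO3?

9.8 × 10^-12 M

Ag2CO3(s) ⇌ 2 Ag^+ + CO3^2-
Ksp = [Ag^+]^2[CO3^2-]
If s mol/L dissolves here, [Ag^+] = 0.89 + 2s ≈ 0.89, [CO3^2-] = s (Ksp is small, so little additional dissolves).
Ksp ≈ (0.89)^2 × s
s = 9.8 × 10^-12 M
Check: 2s = 2.0 × 10^-11 ≪ 0.89, so the approximation is valid.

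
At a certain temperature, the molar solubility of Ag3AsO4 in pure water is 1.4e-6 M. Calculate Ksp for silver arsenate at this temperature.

Ksp = 1.0 × 10^-22

Ag3AsO4(s) ⇌ 3 Ag^+(aq) + AsO4^3-(aq)
If s mol/L of Ag3AsO4 dissolves, [Ag^+] = 3s and [AsO4^3-] = s.
Ksp = [Ag^+]^3[AsO4^3-]
Substituting: Ksp = (3s)^3s = 27s^4
Ksp = 27 × (1.4 × 10^-6)^4 = 1.0 × 10^-22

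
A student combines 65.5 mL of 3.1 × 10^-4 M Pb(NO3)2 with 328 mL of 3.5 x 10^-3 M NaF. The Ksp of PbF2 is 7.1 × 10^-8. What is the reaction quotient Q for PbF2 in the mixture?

Total volume = 65.5 + 328 = 393.5 mL.
[Pb^2+] = 3.1 × 10^-4 × (65.5/393.5) = 5.16 × 10^-5 M
[F^-] = 3.5 × 10^-3 × (328/393.5) = 2.92 x 10^-3 M
PbF2(s) ⇌ Pb^2+ + 2 F^-, so Q = [Pb^2+][F^-]^2
Q = (5.16 x 10^-5)(2.92 × 10^-3)^2 = 4.4 × 10^-10
Q < Ksp, so no precipitate of PbF2 forms.

Q = 4.4e-10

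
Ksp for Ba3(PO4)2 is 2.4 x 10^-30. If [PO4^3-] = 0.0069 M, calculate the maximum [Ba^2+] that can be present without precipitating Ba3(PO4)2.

3.7 × 10^-9 M

Ba3(PO4)2(s) ⇌ 3 Ba^2+ + 2 PO4^3-
Ksp = [Ba^2+]^3[PO4^3-]^2
Precipitation begins when Q = Ksp. With [PO4^3-] = 0.0069 M:
2.4 x 10^-30 = (0.0069)^2 × [Ba^2+]^3
[Ba^2+] = (2.4 x 10^-30 / 4.76 × 10^-5)^(1/3) = 3.7 × 10^-9 M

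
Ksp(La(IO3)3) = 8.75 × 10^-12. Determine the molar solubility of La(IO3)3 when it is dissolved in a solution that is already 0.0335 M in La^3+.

s ≈ 2.13 × 10^-4 M

La(IO3)3(s) ⇌ La^3+(aq) + 3 IO3^-(aq)
Ksp = [La^3+][IO3^-]^3
Let s be the molar solubility in this solution. [La^3+] = 0.0335 + s ≈ 0.0335, [IO3^-] = 3s (Ksp is small, so little additional dissolves).
Ksp ≈ 0.0335 × (3s)^3
s = 2.13 × 10^-4 M
Check: s = 2.1 x 10^-4 ≪ 0.0335, so the approximation is valid.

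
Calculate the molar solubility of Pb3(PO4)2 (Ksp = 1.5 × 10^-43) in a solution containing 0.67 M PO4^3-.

Pb3(PO4)2(s) ⇌ 3 Pb^2+(aq) + 2 PO4^3-(aq)
Ksp = [Pb^2+]^3[PO4^3-]^2
Let s = moles of Pb3(PO4)2 that dissolve per litre. [Pb^2+] = 3s, [PO4^3-] = 0.67 + 2s ≈ 0.67 (since the PO4^3- already present dominates).
Ksp ≈ (3s)^3 × (0.67)^2
s = 2.3 x 10^-15 M
Check: 2s = 4.6 x 10^-15 ≪ 0.67, so the approximation is valid.

s ≈ 2.3 × 10^-15 M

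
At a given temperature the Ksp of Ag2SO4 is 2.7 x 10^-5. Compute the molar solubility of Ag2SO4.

Ag2SO4(s) ⇌ 2 Ag^+(aq) + SO4^2-(aq)
Ksp = [Ag^+]^2[SO4^2-]
If s mol/L of Ag2SO4 dissolves, [Ag^+] = 2s and [SO4^2-] = s.
Substituting: Ksp = (2s)^2s = 4s^3
s^3 = 2.7 x 10^-5 / 4, so s = 1.9 × 10^-2 M

s = 0.019 M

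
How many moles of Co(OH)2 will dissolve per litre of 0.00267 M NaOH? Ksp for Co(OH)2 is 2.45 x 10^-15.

3.44e-10 M

Co(OH)2(s) ⇌ Co^2+ + 2 OH^-
Ksp = [Co^2+][OH^-]^2
Let s = moles of Co(OH)2 that dissolve per litre. [Co^2+] = s, [OH^-] = 0.00267 + 2s ≈ 0.00267 (since OH^- from NaOH dominates).
Ksp ≈ s × (0.00267)^2
s = 3.44 × 10^-10 M
Check: 2s = 6.9 × 10^-10 ≪ 0.00267, so the approximation is valid.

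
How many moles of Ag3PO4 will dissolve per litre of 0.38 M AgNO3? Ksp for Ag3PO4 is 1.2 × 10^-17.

Ag3PO4(s) ⇌ 3 Ag^+ + PO4^3-
Ksp = [Ag^+]^3[PO4^3-]
If s mol/L dissolves here, [Ag^+] = 0.38 + 3s ≈ 0.38, [PO4^3-] = s (since Ag^+ from AgNO3 dominates).
Ksp ≈ (0.38)^3 × s
s = 2.2 × 10^-16 M
Check: 3s = 6.6 × 10^-16 ≪ 0.38, so the approximation is valid.

s = 2.2e-16 M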